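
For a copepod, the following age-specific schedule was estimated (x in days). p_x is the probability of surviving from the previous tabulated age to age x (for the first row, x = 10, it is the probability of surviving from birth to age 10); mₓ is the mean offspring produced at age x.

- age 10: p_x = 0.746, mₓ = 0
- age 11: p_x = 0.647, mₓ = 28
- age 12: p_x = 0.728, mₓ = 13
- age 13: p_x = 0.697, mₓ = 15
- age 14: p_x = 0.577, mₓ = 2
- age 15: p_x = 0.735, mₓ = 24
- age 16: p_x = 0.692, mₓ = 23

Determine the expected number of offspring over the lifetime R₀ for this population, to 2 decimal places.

26.18

Survivorship from birth: l_x = p_10·p_11·…·p_x.
  l_10 = 0.74600
  l_11 = 0.48266
  l_12 = 0.35138
  l_13 = 0.24491
  l_14 = 0.14131
  l_15 = 0.10387
  l_16 = 0.07187
R₀ = Σ l_x mₓ:
  age 10: 0.74600 × 0 = 0.0000
  age 11: 0.48266 × 28 = 13.5145
  age 12: 0.35138 × 13 = 4.5679
  age 13: 0.24491 × 15 = 3.6736
  age 14: 0.14131 × 2 = 0.2826
  age 15: 0.10387 × 24 = 2.4929
  age 16: 0.07187 × 23 = 1.6530
R₀ = 0.0000 + 13.5145 + 4.5679 + 3.6736 + 0.2826 + 2.4929 + 1.6530 = 26.1846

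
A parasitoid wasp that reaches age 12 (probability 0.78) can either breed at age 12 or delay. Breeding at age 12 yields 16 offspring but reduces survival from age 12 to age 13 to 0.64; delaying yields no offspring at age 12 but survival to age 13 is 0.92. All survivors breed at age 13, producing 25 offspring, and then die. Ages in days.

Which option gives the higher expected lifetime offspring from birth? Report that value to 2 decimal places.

24.96

breed at age 12: R₀ = 0.78 × (16 + 0.64 × 25) = 0.78 × 32.0000 = 24.9600
delay to age 13: R₀ = 0.78 × (0.92 × 25) = 0.78 × 23.0000 = 17.9400
Higher: breed at age 12 (24.9600).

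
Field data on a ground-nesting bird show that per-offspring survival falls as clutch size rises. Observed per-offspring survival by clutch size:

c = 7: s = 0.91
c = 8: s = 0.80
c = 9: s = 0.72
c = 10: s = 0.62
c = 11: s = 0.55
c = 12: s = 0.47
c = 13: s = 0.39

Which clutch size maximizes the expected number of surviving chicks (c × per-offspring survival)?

9

Expected surviving chicks = c × s(c):
  c=7: 7 × 0.91 = 6.370
  c=8: 8 × 0.80 = 6.400
  c=9: 9 × 0.72 = 6.480
  c=10: 10 × 0.62 = 6.200
  c=11: 11 × 0.55 = 6.050
  c=12: 12 × 0.47 = 5.640
  c=13: 13 × 0.39 = 5.070
Maximum at c = 9 (6.480 surviving chicks).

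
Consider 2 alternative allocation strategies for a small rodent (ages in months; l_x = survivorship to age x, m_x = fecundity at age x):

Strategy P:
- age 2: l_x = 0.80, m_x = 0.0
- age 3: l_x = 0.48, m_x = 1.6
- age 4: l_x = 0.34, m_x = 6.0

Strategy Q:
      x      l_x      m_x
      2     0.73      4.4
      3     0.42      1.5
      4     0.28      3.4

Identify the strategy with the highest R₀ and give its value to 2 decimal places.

Strategy P: R₀ = 0.80×0.0 + 0.48×1.6 + 0.34×6.0 = 2.8080
Strategy Q: R₀ = 0.73×4.4 + 0.42×1.5 + 0.28×3.4 = 4.7940
Highest R₀: strategy Q with 4.7940.

4.79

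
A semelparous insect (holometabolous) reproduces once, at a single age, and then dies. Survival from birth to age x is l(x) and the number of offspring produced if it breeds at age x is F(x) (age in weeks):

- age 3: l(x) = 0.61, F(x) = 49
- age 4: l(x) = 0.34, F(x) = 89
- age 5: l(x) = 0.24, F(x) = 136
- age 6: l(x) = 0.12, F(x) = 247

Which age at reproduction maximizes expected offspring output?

5

Expected offspring if breeding at age x = l(x) × F(x):
  age 3: 0.61 × 49 = 29.890
  age 4: 0.34 × 89 = 30.260
  age 5: 0.24 × 136 = 32.640
  age 6: 0.12 × 247 = 29.640
Maximum at age 5 (32.640).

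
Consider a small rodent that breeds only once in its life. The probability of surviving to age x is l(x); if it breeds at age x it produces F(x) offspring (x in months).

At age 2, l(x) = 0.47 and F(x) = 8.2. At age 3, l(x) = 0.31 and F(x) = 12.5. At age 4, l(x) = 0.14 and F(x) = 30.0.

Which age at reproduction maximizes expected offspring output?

4

Expected offspring if breeding at age x = l(x) × F(x):
  age 2: 0.47 × 8.2 = 3.854
  age 3: 0.31 × 12.5 = 3.875
  age 4: 0.14 × 30.0 = 4.200
Maximum at age 4 (4.200).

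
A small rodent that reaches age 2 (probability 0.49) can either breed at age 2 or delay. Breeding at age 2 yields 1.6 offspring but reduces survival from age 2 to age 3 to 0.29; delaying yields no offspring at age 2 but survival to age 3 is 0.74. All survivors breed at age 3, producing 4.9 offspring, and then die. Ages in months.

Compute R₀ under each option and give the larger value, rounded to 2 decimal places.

breed at age 2: R₀ = 0.49 × (1.6 + 0.29 × 4.9) = 0.49 × 3.0210 = 1.4803
delay to age 3: R₀ = 0.49 × (0.74 × 4.9) = 0.49 × 3.6260 = 1.7767
Higher: delay to age 3 (1.7767).

1.78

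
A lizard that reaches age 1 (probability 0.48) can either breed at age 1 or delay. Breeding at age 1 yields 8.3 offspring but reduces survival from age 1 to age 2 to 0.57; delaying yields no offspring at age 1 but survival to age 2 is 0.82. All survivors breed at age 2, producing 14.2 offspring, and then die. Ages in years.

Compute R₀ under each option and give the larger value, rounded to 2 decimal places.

7.87

breed at age 1: R₀ = 0.48 × (8.3 + 0.57 × 14.2) = 0.48 × 16.3940 = 7.8691
delay to age 2: R₀ = 0.48 × (0.82 × 14.2) = 0.48 × 11.6440 = 5.5891
Higher: breed at age 1 (7.8691).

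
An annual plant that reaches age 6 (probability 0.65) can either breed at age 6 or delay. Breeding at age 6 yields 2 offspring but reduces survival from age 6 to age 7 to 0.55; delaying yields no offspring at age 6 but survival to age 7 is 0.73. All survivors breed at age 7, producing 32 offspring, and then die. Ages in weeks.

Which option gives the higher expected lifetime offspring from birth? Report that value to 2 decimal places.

breed at age 6: R₀ = 0.65 × (2 + 0.55 × 32) = 0.65 × 19.6000 = 12.7400
delay to age 7: R₀ = 0.65 × (0.73 × 32) = 0.65 × 23.3600 = 15.1840
Higher: delay to age 7 (15.1840).

15.18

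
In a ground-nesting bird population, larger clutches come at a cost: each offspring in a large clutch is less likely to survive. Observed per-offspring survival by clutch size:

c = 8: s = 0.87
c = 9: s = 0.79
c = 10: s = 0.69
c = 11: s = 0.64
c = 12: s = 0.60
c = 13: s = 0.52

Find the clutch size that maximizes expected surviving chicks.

Expected surviving chicks = c × s(c):
  c=8: 8 × 0.87 = 6.960
  c=9: 9 × 0.79 = 7.110
  c=10: 10 × 0.69 = 6.900
  c=11: 11 × 0.64 = 7.040
  c=12: 12 × 0.60 = 7.200
  c=13: 13 × 0.52 = 6.760
Maximum at c = 12 (7.200 surviving chicks).

12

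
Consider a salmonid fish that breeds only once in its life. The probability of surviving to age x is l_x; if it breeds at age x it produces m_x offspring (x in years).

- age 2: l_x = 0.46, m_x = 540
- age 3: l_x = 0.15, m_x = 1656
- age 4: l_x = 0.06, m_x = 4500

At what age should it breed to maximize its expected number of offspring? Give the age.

Expected offspring if breeding at age x = l_x × m_x:
  age 2: 0.46 × 540 = 248.400
  age 3: 0.15 × 1656 = 248.400
  age 4: 0.06 × 4500 = 270.000
Maximum at age 4 (270.000).

4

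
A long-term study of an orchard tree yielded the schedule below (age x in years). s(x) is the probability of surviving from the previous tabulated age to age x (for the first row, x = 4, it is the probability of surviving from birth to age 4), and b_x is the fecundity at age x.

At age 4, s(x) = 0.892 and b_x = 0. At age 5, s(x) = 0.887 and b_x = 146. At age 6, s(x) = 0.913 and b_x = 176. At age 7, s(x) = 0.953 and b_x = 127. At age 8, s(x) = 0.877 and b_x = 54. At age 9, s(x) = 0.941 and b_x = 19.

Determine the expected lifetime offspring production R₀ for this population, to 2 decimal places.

Survivorship from birth: l_x = s_4·s_5·…·s_x.
  l_4 = 0.89200
  l_5 = 0.79120
  l_6 = 0.72237
  l_7 = 0.68842
  l_8 = 0.60374
  l_9 = 0.56812
R₀ = Σ l_x b_x:
  age 4: 0.89200 × 0 = 0.0000
  age 5: 0.79120 × 146 = 115.5152
  age 6: 0.72237 × 176 = 127.1371
  age 7: 0.68842 × 127 = 87.4293
  age 8: 0.60374 × 54 = 32.6020
  age 9: 0.56812 × 19 = 10.7943
R₀ = 0.0000 + 115.5152 + 127.1371 + 87.4293 + 32.6020 + 10.7943 = 373.4779

373.48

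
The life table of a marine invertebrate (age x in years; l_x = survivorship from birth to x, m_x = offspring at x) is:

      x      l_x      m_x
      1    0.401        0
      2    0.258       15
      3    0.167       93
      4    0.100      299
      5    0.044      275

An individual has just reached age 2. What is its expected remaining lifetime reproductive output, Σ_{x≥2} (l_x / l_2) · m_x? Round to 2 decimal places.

237.99

l_2 = 0.258. Conditional survival from age 2 to x is l_x / l_2.
  x=2: (0.258/0.258) × 15 = 15.0000
  x=3: (0.167/0.258) × 93 = 60.1977
  x=4: (0.100/0.258) × 299 = 115.8915
  x=5: (0.044/0.258) × 275 = 46.8992
Sum = 15.0000 + 60.1977 + 115.8915 + 46.8992 = 237.9884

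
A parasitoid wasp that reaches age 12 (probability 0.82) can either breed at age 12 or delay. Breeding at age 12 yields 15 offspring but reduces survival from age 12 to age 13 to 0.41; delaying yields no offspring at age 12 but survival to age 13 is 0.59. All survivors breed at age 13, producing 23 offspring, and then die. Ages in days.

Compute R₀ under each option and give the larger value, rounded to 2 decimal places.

20.03

breed at age 12: R₀ = 0.82 × (15 + 0.41 × 23) = 0.82 × 24.4300 = 20.0326
delay to age 13: R₀ = 0.82 × (0.59 × 23) = 0.82 × 13.5700 = 11.1274
Higher: breed at age 12 (20.0326).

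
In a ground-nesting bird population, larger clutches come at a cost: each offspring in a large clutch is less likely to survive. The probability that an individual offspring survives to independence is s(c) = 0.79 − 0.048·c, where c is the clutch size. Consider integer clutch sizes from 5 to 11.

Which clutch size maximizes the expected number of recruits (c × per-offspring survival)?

Expected recruits = c × s(c):
  c=5: 5 × 0.550 = 2.750
  c=6: 6 × 0.502 = 3.012
  c=7: 7 × 0.454 = 3.178
  c=8: 8 × 0.406 = 3.248
  c=9: 9 × 0.358 = 3.222
  c=10: 10 × 0.310 = 3.100
  c=11: 11 × 0.262 = 2.882
Maximum at c = 8 (3.248 recruits).

8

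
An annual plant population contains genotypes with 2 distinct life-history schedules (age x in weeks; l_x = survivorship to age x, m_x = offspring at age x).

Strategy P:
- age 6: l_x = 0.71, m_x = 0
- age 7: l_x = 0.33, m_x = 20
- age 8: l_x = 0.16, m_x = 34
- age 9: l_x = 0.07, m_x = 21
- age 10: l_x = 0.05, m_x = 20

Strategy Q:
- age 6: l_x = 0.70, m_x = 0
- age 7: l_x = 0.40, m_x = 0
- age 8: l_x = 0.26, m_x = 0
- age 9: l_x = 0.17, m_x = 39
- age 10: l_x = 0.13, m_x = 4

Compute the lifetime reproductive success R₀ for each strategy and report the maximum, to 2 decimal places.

Strategy P: R₀ = 0.71×0 + 0.33×20 + 0.16×34 + 0.07×21 + 0.05×20 = 14.5100
Strategy Q: R₀ = 0.70×0 + 0.40×0 + 0.26×0 + 0.17×39 + 0.13×4 = 7.1500
Highest R₀: strategy P with 14.5100.

14.51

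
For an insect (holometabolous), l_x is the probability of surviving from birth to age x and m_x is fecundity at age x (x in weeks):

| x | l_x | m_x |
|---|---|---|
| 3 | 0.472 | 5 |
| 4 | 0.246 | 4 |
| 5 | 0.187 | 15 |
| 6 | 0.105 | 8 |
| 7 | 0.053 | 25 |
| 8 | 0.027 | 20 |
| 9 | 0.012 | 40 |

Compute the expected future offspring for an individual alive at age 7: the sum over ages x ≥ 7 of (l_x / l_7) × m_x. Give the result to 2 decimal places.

44.25

l_7 = 0.053. Conditional survival from age 7 to x is l_x / l_7.
  x=7: (0.053/0.053) × 25 = 25.0000
  x=8: (0.027/0.053) × 20 = 10.1887
  x=9: (0.012/0.053) × 40 = 9.0566
Sum = 25.0000 + 10.1887 + 9.0566 = 44.2453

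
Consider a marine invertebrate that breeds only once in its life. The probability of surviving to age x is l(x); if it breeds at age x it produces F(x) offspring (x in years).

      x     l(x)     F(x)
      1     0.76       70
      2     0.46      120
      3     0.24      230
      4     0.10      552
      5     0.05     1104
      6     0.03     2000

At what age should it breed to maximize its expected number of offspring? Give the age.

Expected offspring if breeding at age x = l(x) × F(x):
  age 1: 0.76 × 70 = 53.200
  age 2: 0.46 × 120 = 55.200
  age 3: 0.24 × 230 = 55.200
  age 4: 0.10 × 552 = 55.200
  age 5: 0.05 × 1104 = 55.200
  age 6: 0.03 × 2000 = 60.000
Maximum at age 6 (60.000).

6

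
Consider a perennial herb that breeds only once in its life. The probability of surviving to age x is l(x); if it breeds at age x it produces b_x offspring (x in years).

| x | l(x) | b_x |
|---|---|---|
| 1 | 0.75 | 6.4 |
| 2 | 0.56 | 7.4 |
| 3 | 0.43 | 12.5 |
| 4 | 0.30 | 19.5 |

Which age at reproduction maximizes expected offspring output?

4

Expected offspring if breeding at age x = l(x) × b_x:
  age 1: 0.75 × 6.4 = 4.800
  age 2: 0.56 × 7.4 = 4.144
  age 3: 0.43 × 12.5 = 5.375
  age 4: 0.30 × 19.5 = 5.850
Maximum at age 4 (5.850).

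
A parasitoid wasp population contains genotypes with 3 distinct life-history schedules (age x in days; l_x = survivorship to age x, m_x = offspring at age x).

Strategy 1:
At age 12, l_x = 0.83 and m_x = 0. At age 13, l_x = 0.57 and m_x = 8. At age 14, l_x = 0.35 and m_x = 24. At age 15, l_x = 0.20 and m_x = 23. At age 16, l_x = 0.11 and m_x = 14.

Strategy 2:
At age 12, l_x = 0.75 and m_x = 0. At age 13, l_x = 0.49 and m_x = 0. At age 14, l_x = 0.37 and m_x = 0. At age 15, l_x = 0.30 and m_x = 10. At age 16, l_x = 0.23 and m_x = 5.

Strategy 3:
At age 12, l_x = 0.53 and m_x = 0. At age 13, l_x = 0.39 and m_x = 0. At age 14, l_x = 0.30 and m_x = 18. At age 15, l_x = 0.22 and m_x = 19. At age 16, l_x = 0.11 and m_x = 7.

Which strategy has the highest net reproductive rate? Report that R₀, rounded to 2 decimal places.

Strategy 1: R₀ = 0.83×0 + 0.57×8 + 0.35×24 + 0.20×23 + 0.11×14 = 19.1000
Strategy 2: R₀ = 0.75×0 + 0.49×0 + 0.37×0 + 0.30×10 + 0.23×5 = 4.1500
Strategy 3: R₀ = 0.53×0 + 0.39×0 + 0.30×18 + 0.22×19 + 0.11×7 = 10.3500
Highest R₀: strategy 1 with 19.1000.

19.10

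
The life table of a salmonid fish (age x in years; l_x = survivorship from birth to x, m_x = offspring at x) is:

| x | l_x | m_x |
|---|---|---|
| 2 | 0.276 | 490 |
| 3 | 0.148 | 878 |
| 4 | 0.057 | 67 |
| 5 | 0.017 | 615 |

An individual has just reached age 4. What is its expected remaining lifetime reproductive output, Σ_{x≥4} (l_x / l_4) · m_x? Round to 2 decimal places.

250.42

l_4 = 0.057. Conditional survival from age 4 to x is l_x / l_4.
  x=4: (0.057/0.057) × 67 = 67.0000
  x=5: (0.017/0.057) × 615 = 183.4211
Sum = 67.0000 + 183.4211 = 250.4211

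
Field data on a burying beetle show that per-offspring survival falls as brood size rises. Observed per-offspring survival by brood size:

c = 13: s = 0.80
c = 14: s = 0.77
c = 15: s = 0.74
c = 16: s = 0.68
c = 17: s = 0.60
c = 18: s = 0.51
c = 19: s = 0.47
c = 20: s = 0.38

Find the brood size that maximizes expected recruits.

Expected recruits = c × s(c):
  c=13: 13 × 0.80 = 10.400
  c=14: 14 × 0.77 = 10.780
  c=15: 15 × 0.74 = 11.100
  c=16: 16 × 0.68 = 10.880
  c=17: 17 × 0.60 = 10.200
  c=18: 18 × 0.51 = 9.180
  c=19: 19 × 0.47 = 8.930
  c=20: 20 × 0.38 = 7.600
Maximum at c = 15 (11.100 recruits).

15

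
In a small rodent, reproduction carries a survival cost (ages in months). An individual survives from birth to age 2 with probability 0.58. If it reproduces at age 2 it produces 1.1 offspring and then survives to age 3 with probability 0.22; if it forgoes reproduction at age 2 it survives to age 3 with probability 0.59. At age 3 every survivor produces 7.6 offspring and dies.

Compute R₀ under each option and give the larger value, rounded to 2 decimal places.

breed at age 2: R₀ = 0.58 × (1.1 + 0.22 × 7.6) = 0.58 × 2.7720 = 1.6078
delay to age 3: R₀ = 0.58 × (0.59 × 7.6) = 0.58 × 4.4840 = 2.6007
Higher: delay to age 3 (2.6007).

2.60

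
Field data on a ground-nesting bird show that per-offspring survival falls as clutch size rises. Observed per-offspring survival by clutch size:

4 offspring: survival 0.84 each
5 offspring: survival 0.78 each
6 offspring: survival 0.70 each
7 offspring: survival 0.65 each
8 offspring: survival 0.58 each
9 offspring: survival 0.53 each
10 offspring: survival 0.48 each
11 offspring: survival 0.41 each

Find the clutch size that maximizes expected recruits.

10

Expected recruits = c × s(c):
  c=4: 4 × 0.84 = 3.360
  c=5: 5 × 0.78 = 3.900
  c=6: 6 × 0.70 = 4.200
  c=7: 7 × 0.65 = 4.550
  c=8: 8 × 0.58 = 4.640
  c=9: 9 × 0.53 = 4.770
  c=10: 10 × 0.48 = 4.800
  c=11: 11 × 0.41 = 4.510
Maximum at c = 10 (4.800 recruits).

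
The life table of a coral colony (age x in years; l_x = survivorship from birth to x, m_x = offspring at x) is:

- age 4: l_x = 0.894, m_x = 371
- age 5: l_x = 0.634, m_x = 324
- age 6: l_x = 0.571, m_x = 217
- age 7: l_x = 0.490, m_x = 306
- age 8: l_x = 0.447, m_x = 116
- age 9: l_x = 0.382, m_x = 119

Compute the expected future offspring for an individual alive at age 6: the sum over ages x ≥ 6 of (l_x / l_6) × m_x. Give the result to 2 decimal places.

650.01

l_6 = 0.571. Conditional survival from age 6 to x is l_x / l_6.
  x=6: (0.571/0.571) × 217 = 217.0000
  x=7: (0.490/0.571) × 306 = 262.5919
  x=8: (0.447/0.571) × 116 = 90.8091
  x=9: (0.382/0.571) × 119 = 79.6112
Sum = 217.0000 + 262.5919 + 90.8091 + 79.6112 = 650.0123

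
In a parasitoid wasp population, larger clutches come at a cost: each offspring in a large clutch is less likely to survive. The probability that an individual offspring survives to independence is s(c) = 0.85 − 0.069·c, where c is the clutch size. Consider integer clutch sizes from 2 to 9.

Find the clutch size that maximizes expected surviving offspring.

Expected surviving offspring = c × s(c):
  c=2: 2 × 0.712 = 1.424
  c=3: 3 × 0.643 = 1.929
  c=4: 4 × 0.574 = 2.296
  c=5: 5 × 0.505 = 2.525
  c=6: 6 × 0.436 = 2.616
  c=7: 7 × 0.367 = 2.569
  c=8: 8 × 0.298 = 2.384
  c=9: 9 × 0.229 = 2.061
Maximum at c = 6 (2.616 surviving offspring).

6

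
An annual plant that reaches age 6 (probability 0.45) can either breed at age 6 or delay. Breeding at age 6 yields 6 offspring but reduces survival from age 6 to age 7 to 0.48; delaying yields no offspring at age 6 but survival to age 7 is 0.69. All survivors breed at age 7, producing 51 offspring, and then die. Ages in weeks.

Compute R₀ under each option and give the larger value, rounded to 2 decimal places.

breed at age 6: R₀ = 0.45 × (6 + 0.48 × 51) = 0.45 × 30.4800 = 13.7160
delay to age 7: R₀ = 0.45 × (0.69 × 51) = 0.45 × 35.1900 = 15.8355
Higher: delay to age 7 (15.8355).

15.84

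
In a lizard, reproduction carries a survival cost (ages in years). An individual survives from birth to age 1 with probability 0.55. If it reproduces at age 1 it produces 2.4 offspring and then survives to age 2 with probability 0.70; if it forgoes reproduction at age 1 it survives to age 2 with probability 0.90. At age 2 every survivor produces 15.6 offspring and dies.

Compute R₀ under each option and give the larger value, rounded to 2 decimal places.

breed at age 1: R₀ = 0.55 × (2.4 + 0.70 × 15.6) = 0.55 × 13.3200 = 7.3260
delay to age 2: R₀ = 0.55 × (0.90 × 15.6) = 0.55 × 14.0400 = 7.7220
Higher: delay to age 2 (7.7220).

7.72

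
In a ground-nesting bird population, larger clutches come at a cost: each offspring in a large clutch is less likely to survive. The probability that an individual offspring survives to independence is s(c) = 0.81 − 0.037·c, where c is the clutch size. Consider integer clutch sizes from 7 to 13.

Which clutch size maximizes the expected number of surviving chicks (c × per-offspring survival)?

Expected surviving chicks = c × s(c):
  c=7: 7 × 0.551 = 3.857
  c=8: 8 × 0.514 = 4.112
  c=9: 9 × 0.477 = 4.293
  c=10: 10 × 0.440 = 4.400
  c=11: 11 × 0.403 = 4.433
  c=12: 12 × 0.366 = 4.392
  c=13: 13 × 0.329 = 4.277
Maximum at c = 11 (4.433 surviving chicks).

11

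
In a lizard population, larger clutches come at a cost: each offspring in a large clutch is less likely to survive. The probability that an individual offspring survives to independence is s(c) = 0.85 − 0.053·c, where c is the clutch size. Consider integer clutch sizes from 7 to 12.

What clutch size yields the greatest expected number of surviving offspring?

Expected surviving offspring = c × s(c):
  c=7: 7 × 0.479 = 3.353
  c=8: 8 × 0.426 = 3.408
  c=9: 9 × 0.373 = 3.357
  c=10: 10 × 0.320 = 3.200
  c=11: 11 × 0.267 = 2.937
  c=12: 12 × 0.214 = 2.568
Maximum at c = 8 (3.408 surviving offspring).

8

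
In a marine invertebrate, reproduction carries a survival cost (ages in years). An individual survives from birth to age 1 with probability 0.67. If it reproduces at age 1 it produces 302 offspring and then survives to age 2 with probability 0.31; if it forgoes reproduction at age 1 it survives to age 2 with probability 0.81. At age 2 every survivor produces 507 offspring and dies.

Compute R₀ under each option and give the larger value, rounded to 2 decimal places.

breed at age 1: R₀ = 0.67 × (302 + 0.31 × 507) = 0.67 × 459.1700 = 307.6439
delay to age 2: R₀ = 0.67 × (0.81 × 507) = 0.67 × 410.6700 = 275.1489
Higher: breed at age 1 (307.6439).

307.64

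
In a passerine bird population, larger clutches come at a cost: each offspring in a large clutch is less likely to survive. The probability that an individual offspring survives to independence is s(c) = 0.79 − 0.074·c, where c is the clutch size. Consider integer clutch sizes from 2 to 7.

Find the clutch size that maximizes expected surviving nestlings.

Expected surviving nestlings = c × s(c):
  c=2: 2 × 0.642 = 1.284
  c=3: 3 × 0.568 = 1.704
  c=4: 4 × 0.494 = 1.976
  c=5: 5 × 0.420 = 2.100
  c=6: 6 × 0.346 = 2.076
  c=7: 7 × 0.272 = 1.904
Maximum at c = 5 (2.100 surviving nestlings).

5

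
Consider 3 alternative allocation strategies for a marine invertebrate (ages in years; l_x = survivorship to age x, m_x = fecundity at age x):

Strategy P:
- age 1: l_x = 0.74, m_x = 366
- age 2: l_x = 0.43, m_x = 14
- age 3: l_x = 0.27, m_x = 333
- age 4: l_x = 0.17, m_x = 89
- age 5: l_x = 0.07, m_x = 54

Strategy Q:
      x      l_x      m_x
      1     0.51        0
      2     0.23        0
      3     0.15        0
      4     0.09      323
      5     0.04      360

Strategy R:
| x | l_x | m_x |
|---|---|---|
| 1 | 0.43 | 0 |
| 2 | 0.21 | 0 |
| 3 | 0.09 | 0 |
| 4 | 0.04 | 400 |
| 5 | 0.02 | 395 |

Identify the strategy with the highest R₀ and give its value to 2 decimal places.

Strategy P: R₀ = 0.74×366 + 0.43×14 + 0.27×333 + 0.17×89 + 0.07×54 = 385.6800
Strategy Q: R₀ = 0.51×0 + 0.23×0 + 0.15×0 + 0.09×323 + 0.04×360 = 43.4700
Strategy R: R₀ = 0.43×0 + 0.21×0 + 0.09×0 + 0.04×400 + 0.02×395 = 23.9000
Highest R₀: strategy P with 385.6800.

385.68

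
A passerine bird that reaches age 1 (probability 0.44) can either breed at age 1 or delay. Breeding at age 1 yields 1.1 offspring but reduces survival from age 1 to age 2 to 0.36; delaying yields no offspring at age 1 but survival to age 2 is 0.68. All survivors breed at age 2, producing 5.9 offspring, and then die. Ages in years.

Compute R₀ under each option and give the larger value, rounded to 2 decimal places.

1.77

breed at age 1: R₀ = 0.44 × (1.1 + 0.36 × 5.9) = 0.44 × 3.2240 = 1.4186
delay to age 2: R₀ = 0.44 × (0.68 × 5.9) = 0.44 × 4.0120 = 1.7653
Higher: delay to age 2 (1.7653).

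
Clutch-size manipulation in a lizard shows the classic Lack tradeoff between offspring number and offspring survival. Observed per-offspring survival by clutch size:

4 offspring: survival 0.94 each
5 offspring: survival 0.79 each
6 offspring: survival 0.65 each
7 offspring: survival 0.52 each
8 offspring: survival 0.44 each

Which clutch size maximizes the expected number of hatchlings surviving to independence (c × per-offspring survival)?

Expected hatchlings surviving to independence = c × s(c):
  c=4: 4 × 0.94 = 3.760
  c=5: 5 × 0.79 = 3.950
  c=6: 6 × 0.65 = 3.900
  c=7: 7 × 0.52 = 3.640
  c=8: 8 × 0.44 = 3.520
Maximum at c = 5 (3.950 hatchlings surviving to independence).

5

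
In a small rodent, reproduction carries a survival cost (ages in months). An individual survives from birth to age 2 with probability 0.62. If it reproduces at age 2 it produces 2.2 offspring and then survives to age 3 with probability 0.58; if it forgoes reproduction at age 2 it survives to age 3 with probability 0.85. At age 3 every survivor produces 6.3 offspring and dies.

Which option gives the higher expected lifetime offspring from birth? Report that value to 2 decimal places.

breed at age 2: R₀ = 0.62 × (2.2 + 0.58 × 6.3) = 0.62 × 5.8540 = 3.6295
delay to age 3: R₀ = 0.62 × (0.85 × 6.3) = 0.62 × 5.3550 = 3.3201
Higher: breed at age 2 (3.6295).

3.63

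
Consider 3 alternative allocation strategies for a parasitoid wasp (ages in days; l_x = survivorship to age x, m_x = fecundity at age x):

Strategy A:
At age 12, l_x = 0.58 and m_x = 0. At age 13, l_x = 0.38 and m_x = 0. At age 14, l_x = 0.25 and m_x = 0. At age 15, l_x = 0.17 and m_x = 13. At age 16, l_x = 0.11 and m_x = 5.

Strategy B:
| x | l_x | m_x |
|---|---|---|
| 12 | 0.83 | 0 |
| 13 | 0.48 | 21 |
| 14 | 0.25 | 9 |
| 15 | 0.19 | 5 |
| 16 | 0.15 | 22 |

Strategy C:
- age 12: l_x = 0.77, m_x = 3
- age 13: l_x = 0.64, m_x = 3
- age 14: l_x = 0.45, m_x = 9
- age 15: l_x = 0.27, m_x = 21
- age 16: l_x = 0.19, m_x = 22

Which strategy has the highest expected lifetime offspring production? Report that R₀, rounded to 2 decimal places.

18.13

Strategy A: R₀ = 0.58×0 + 0.38×0 + 0.25×0 + 0.17×13 + 0.11×5 = 2.7600
Strategy B: R₀ = 0.83×0 + 0.48×21 + 0.25×9 + 0.19×5 + 0.15×22 = 16.5800
Strategy C: R₀ = 0.77×3 + 0.64×3 + 0.45×9 + 0.27×21 + 0.19×22 = 18.1300
Highest R₀: strategy C with 18.1300.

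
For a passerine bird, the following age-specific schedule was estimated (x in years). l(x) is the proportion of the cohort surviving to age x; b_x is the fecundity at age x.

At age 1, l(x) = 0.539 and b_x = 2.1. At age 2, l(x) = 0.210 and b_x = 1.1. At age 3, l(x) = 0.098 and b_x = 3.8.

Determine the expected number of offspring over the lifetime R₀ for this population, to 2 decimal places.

R₀ = Σ l(x) b_x:
  age 1: 0.539 × 2.1 = 1.1319
  age 2: 0.210 × 1.1 = 0.2310
  age 3: 0.098 × 3.8 = 0.3724
R₀ = 1.1319 + 0.2310 + 0.3724 = 1.7353

1.74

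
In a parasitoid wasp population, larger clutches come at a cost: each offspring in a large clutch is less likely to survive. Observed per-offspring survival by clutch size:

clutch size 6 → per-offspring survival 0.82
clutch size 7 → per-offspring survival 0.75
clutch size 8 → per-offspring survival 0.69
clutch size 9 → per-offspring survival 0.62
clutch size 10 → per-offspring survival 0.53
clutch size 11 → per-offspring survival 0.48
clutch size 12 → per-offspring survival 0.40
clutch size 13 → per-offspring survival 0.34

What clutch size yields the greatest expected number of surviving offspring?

Expected surviving offspring = c × s(c):
  c=6: 6 × 0.82 = 4.920
  c=7: 7 × 0.75 = 5.250
  c=8: 8 × 0.69 = 5.520
  c=9: 9 × 0.62 = 5.580
  c=10: 10 × 0.53 = 5.300
  c=11: 11 × 0.48 = 5.280
  c=12: 12 × 0.40 = 4.800
  c=13: 13 × 0.34 = 4.420
Maximum at c = 9 (5.580 surviving offspring).

9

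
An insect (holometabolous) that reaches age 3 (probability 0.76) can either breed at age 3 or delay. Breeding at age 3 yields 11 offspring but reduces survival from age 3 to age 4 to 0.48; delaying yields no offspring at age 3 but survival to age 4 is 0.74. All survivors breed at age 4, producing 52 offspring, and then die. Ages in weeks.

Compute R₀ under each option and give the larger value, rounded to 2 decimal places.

29.24

breed at age 3: R₀ = 0.76 × (11 + 0.48 × 52) = 0.76 × 35.9600 = 27.3296
delay to age 4: R₀ = 0.76 × (0.74 × 52) = 0.76 × 38.4800 = 29.2448
Higher: delay to age 4 (29.2448).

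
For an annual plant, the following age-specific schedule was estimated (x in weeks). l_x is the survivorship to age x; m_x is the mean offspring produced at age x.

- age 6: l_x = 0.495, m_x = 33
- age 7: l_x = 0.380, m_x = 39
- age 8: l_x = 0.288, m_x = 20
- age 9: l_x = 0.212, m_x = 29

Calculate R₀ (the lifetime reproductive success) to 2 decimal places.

43.06

R₀ = Σ l_x m_x:
  age 6: 0.495 × 33 = 16.3350
  age 7: 0.380 × 39 = 14.8200
  age 8: 0.288 × 20 = 5.7600
  age 9: 0.212 × 29 = 6.1480
R₀ = 16.3350 + 14.8200 + 5.7600 + 6.1480 = 43.0630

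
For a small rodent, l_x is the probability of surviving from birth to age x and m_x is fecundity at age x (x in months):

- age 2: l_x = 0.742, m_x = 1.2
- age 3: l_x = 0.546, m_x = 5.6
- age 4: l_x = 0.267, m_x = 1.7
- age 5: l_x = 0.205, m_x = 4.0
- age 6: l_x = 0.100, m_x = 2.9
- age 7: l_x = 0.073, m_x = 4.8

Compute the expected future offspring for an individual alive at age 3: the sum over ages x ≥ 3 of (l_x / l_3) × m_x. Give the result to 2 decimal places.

9.11

l_3 = 0.546. Conditional survival from age 3 to x is l_x / l_3.
  x=3: (0.546/0.546) × 5.6 = 5.6000
  x=4: (0.267/0.546) × 1.7 = 0.8313
  x=5: (0.205/0.546) × 4.0 = 1.5018
  x=6: (0.100/0.546) × 2.9 = 0.5311
  x=7: (0.073/0.546) × 4.8 = 0.6418
Sum = 5.6000 + 0.8313 + 1.5018 + 0.5311 + 0.6418 = 9.1060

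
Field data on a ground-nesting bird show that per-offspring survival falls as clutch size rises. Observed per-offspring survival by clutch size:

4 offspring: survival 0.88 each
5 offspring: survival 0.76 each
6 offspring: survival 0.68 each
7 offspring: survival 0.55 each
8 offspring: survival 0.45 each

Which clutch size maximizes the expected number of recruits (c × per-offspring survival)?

6

Expected recruits = c × s(c):
  c=4: 4 × 0.88 = 3.520
  c=5: 5 × 0.76 = 3.800
  c=6: 6 × 0.68 = 4.080
  c=7: 7 × 0.55 = 3.850
  c=8: 8 × 0.45 = 3.600
Maximum at c = 6 (4.080 recruits).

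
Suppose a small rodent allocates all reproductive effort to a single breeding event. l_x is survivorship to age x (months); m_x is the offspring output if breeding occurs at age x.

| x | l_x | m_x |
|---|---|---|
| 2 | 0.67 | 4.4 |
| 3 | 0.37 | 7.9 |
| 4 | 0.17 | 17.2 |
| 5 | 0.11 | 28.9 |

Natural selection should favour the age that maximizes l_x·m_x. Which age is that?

5

Expected offspring if breeding at age x = l_x × m_x:
  age 2: 0.67 × 4.4 = 2.948
  age 3: 0.37 × 7.9 = 2.923
  age 4: 0.17 × 17.2 = 2.924
  age 5: 0.11 × 28.9 = 3.179
Maximum at age 5 (3.179).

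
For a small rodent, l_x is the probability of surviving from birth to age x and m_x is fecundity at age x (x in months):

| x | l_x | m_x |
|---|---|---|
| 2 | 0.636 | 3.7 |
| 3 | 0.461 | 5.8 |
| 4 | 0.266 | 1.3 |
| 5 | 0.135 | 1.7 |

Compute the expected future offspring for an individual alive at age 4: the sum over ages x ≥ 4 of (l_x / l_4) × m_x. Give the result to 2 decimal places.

l_4 = 0.266. Conditional survival from age 4 to x is l_x / l_4.
  x=4: (0.266/0.266) × 1.3 = 1.3000
  x=5: (0.135/0.266) × 1.7 = 0.8628
Sum = 1.3000 + 0.8628 = 2.1628

2.16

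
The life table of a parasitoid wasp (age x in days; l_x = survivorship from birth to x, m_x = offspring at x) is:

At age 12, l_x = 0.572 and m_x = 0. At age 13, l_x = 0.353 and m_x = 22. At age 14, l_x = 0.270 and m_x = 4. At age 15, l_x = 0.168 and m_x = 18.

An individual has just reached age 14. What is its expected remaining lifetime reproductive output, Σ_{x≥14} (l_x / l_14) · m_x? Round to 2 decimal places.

l_14 = 0.270. Conditional survival from age 14 to x is l_x / l_14.
  x=14: (0.270/0.270) × 4 = 4.0000
  x=15: (0.168/0.270) × 18 = 11.2000
Sum = 4.0000 + 11.2000 = 15.2000

15.20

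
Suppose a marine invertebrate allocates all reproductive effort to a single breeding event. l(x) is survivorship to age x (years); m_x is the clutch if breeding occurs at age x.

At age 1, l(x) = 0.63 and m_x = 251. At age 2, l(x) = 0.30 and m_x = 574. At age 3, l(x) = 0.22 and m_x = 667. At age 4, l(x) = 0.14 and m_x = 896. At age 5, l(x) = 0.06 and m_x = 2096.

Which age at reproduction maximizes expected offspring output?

2

Expected offspring if breeding at age x = l(x) × m_x:
  age 1: 0.63 × 251 = 158.130
  age 2: 0.30 × 574 = 172.200
  age 3: 0.22 × 667 = 146.740
  age 4: 0.14 × 896 = 125.440
  age 5: 0.06 × 2096 = 125.760
Maximum at age 2 (172.200).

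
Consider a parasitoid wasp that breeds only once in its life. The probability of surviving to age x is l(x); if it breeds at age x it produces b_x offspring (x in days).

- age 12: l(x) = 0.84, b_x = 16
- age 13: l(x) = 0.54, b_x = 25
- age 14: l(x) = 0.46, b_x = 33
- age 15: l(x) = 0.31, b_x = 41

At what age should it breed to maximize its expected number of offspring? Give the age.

Expected offspring if breeding at age x = l(x) × b_x:
  age 12: 0.84 × 16 = 13.440
  age 13: 0.54 × 25 = 13.500
  age 14: 0.46 × 33 = 15.180
  age 15: 0.31 × 41 = 12.710
Maximum at age 14 (15.180).

14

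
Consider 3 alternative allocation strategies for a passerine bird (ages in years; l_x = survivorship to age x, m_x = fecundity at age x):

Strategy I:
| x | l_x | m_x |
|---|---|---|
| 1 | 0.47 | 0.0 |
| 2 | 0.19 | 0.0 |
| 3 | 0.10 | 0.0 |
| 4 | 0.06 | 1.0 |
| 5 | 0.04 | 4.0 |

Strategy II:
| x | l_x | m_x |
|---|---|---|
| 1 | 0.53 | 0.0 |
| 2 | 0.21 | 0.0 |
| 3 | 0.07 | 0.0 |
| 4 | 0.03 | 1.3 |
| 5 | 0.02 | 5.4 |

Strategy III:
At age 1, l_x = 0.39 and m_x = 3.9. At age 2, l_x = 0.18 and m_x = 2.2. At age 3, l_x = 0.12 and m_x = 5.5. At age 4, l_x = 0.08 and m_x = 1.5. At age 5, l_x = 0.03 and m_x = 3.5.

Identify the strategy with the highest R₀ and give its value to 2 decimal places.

2.80

Strategy I: R₀ = 0.47×0.0 + 0.19×0.0 + 0.10×0.0 + 0.06×1.0 + 0.04×4.0 = 0.2200
Strategy II: R₀ = 0.53×0.0 + 0.21×0.0 + 0.07×0.0 + 0.03×1.3 + 0.02×5.4 = 0.1470
Strategy III: R₀ = 0.39×3.9 + 0.18×2.2 + 0.12×5.5 + 0.08×1.5 + 0.03×3.5 = 2.8020
Highest R₀: strategy III with 2.8020.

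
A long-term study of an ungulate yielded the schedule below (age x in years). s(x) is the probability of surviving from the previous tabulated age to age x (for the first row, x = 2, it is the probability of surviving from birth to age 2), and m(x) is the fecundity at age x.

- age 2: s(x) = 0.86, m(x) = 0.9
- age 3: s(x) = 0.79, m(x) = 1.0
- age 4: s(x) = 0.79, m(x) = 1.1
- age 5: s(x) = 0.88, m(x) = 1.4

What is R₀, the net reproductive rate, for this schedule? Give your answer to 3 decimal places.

Survivorship from birth: l_x = s_2·s_3·…·s_x.
  l_2 = 0.86000
  l_3 = 0.67940
  l_4 = 0.53673
  l_5 = 0.47232
R₀ = Σ l_x m(x):
  age 2: 0.86000 × 0.9 = 0.7740
  age 3: 0.67940 × 1.0 = 0.6794
  age 4: 0.53673 × 1.1 = 0.5904
  age 5: 0.47232 × 1.4 = 0.6612
R₀ = 0.7740 + 0.6794 + 0.5904 + 0.6612 = 2.7051

2.705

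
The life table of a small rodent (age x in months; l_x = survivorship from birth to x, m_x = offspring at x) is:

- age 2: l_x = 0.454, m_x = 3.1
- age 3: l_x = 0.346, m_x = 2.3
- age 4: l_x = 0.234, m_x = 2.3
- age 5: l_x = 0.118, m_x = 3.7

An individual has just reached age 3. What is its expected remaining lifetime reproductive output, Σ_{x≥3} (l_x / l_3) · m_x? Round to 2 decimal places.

5.12

l_3 = 0.346. Conditional survival from age 3 to x is l_x / l_3.
  x=3: (0.346/0.346) × 2.3 = 2.3000
  x=4: (0.234/0.346) × 2.3 = 1.5555
  x=5: (0.118/0.346) × 3.7 = 1.2618
Sum = 2.3000 + 1.5555 + 1.2618 = 5.1173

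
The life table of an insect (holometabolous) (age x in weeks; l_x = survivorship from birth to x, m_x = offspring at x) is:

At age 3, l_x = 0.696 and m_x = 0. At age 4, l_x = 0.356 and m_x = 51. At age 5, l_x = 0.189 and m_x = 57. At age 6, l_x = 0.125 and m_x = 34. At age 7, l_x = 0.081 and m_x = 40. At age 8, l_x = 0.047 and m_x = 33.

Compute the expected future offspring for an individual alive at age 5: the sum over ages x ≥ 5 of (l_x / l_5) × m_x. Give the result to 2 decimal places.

104.84

l_5 = 0.189. Conditional survival from age 5 to x is l_x / l_5.
  x=5: (0.189/0.189) × 57 = 57.0000
  x=6: (0.125/0.189) × 34 = 22.4868
  x=7: (0.081/0.189) × 40 = 17.1429
  x=8: (0.047/0.189) × 33 = 8.2063
Sum = 57.0000 + 22.4868 + 17.1429 + 8.2063 = 104.8360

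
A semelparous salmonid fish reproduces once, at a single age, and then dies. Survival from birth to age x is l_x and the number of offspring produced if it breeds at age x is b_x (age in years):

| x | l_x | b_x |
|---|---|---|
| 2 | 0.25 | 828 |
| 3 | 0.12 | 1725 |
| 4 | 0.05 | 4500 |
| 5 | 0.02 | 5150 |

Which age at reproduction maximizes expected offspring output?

4

Expected offspring if breeding at age x = l_x × b_x:
  age 2: 0.25 × 828 = 207.000
  age 3: 0.12 × 1725 = 207.000
  age 4: 0.05 × 4500 = 225.000
  age 5: 0.02 × 5150 = 103.000
Maximum at age 4 (225.000).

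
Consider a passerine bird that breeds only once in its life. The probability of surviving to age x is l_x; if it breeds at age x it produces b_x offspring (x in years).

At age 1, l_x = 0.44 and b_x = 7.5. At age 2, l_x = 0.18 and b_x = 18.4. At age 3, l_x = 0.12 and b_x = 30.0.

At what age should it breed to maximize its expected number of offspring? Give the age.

Expected offspring if breeding at age x = l_x × b_x:
  age 1: 0.44 × 7.5 = 3.300
  age 2: 0.18 × 18.4 = 3.312
  age 3: 0.12 × 30.0 = 3.600
Maximum at age 3 (3.600).

3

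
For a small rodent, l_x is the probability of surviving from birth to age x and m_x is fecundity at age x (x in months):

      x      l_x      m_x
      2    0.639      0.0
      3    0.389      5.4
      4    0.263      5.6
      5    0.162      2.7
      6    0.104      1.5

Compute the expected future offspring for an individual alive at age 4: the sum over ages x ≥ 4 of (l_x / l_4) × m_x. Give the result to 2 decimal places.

7.86

l_4 = 0.263. Conditional survival from age 4 to x is l_x / l_4.
  x=4: (0.263/0.263) × 5.6 = 5.6000
  x=5: (0.162/0.263) × 2.7 = 1.6631
  x=6: (0.104/0.263) × 1.5 = 0.5932
Sum = 5.6000 + 1.6631 + 0.5932 = 7.8563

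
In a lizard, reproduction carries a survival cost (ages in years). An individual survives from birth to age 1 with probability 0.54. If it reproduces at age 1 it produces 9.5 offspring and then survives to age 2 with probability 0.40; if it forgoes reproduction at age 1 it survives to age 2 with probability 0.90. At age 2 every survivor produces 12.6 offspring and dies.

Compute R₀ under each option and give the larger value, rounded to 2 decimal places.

7.85

breed at age 1: R₀ = 0.54 × (9.5 + 0.40 × 12.6) = 0.54 × 14.5400 = 7.8516
delay to age 2: R₀ = 0.54 × (0.90 × 12.6) = 0.54 × 11.3400 = 6.1236
Higher: breed at age 1 (7.8516).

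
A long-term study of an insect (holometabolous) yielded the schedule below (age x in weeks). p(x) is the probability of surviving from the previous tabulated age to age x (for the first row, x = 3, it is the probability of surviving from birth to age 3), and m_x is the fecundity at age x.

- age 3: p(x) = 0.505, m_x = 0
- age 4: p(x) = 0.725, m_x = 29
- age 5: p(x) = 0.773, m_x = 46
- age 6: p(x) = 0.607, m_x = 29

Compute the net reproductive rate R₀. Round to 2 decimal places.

Survivorship from birth: l_x = p_3·p_4·…·p_x.
  l_3 = 0.50500
  l_4 = 0.36612
  l_5 = 0.28301
  l_6 = 0.17179
R₀ = Σ l_x m_x:
  age 3: 0.50500 × 0 = 0.0000
  age 4: 0.36612 × 29 = 10.6175
  age 5: 0.28301 × 46 = 13.0185
  age 6: 0.17179 × 29 = 4.9819
R₀ = 0.0000 + 10.6175 + 13.0185 + 4.9819 = 28.6179

28.62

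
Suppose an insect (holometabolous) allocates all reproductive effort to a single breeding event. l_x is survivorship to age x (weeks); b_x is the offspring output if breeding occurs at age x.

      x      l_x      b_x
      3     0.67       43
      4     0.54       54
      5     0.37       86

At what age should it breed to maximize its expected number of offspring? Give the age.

Expected offspring if breeding at age x = l_x × b_x:
  age 3: 0.67 × 43 = 28.810
  age 4: 0.54 × 54 = 29.160
  age 5: 0.37 × 86 = 31.820
Maximum at age 5 (31.820).

5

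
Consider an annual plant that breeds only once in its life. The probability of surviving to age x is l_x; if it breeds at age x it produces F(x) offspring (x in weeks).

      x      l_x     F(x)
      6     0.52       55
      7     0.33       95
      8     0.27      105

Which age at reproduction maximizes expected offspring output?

Expected offspring if breeding at age x = l_x × F(x):
  age 6: 0.52 × 55 = 28.600
  age 7: 0.33 × 95 = 31.350
  age 8: 0.27 × 105 = 28.350
Maximum at age 7 (31.350).

7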